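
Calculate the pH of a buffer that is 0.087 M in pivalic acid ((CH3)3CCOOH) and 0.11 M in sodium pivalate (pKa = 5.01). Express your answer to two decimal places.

pH = pKa + log([A⁻]/[HA]) = 5.01 + log(0.11/0.087)
pH = 5.01 + (+0.102) = 5.11

pH = 5.11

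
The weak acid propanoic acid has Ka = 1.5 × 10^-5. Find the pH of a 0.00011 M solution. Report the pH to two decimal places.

CH3CH2COOH ⇌ CH3CH2COO- + H+
From the ICE table, Ka = [H+]²/(0.00011 − [H+]) = 1.5 × 10^-5.
Here C₀/Ka ≈ 7.33, so the small-[H+] approximation fails. Use the quadratic:
[H+] = [−1.5e-05 + √(1.5e-05² + 6.6e-09)]/2 = 3.38 × 10^-5 M
pH = −log(3.38 × 10^-5) = 4.47

pH = 4.47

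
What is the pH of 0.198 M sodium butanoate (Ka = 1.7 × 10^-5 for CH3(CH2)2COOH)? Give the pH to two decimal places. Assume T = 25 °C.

pH = 9.03

CH3(CH2)2COO- is the conjugate base of the weak acid CH3(CH2)2COOH.
Kb = Kw/Ka = 1.0×10^-14 / 1.7 × 10^-5 = 5.88 × 10^-10
Kb = [OH-]²/(0.198 − [OH-]) = 5.88 × 10^-10
Since Kb ≪ C₀, [OH-] ≈ √(Kb·C₀) = 1.08 × 10^-5 M.
pOH = 4.97, so pH = 14.00 − pOH = 9.03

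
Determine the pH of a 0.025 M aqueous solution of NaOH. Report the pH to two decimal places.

NaOH is a strong base; [OH-] = 0.025 M.
pOH = -log(0.025) = 1.60
pH = 14.00 - 1.60 = 12.40

pH = 12.40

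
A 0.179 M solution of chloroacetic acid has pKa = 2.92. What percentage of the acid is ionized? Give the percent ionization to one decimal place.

7.9%

ClCH2COOH ⇌ ClCH2COO- + H+; let x = [H+] at equilibrium.
Ka = 10^(−2.92) = 1.20 × 10^-3
Ka = x²/(C₀ − x); solving the quadratic gives x = 1.41 × 10^-2 M.
% ionization = x/C₀ × 100% = 1.41 × 10^-2/0.179 × 100% = 7.9%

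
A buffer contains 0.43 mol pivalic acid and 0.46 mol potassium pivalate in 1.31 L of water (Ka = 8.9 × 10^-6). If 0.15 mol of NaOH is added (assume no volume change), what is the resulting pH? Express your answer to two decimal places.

OH- converts (CH3)3CCOOH to (CH3)3CCOO-: (CH3)3CCOOH → 0.28 mol, (CH3)3CCOO- → 0.61 mol.
pKa = −log(8.9 × 10^-6) = 5.051
pH = pKa + log(n_(CH3)3CCOO-/n_(CH3)3CCOOH) = 5.051 + log(0.61/0.28) = 5.051 + (+0.338)

pH = 5.39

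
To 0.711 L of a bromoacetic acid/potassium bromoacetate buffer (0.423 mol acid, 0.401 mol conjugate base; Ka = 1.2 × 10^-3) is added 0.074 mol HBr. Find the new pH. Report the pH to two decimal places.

pH = 2.74

After neutralization: n(BrCH2COOH) = 0.497 mol, n(BrCH2COO-) = 0.327 mol.
pKa = −log(1.2 × 10^-3) = 2.921
pH = pKa + log([A⁻]/[HA]) = 2.921 + log(0.327/0.497) = 2.921 -0.182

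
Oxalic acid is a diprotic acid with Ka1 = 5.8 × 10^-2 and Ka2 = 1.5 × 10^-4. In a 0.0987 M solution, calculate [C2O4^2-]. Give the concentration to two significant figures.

1.5 × 10^-4 M

First ionization gives [H+] ≈ [HC2O4-] = 5.20 × 10^-2 M.
Second step: Ka2 = [H+][C2O4^2-]/[HC2O4-] ≈ [C2O4^2-] (since [H+] ≈ [HC2O4-]).
So [C2O4^2-] ≈ Ka2.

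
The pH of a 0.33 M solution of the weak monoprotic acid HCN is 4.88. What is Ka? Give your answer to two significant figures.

Ka = 5.3 × 10^-10

[H+] = 10^(-4.88) = 1.32 × 10^-5 M
At equilibrium [HA] = 0.33 − 1.32 × 10^-5 = 3.30 × 10^-1 M
Ka = [H+][A-]/[HA] = (1.32 × 10^-5)² / 3.30 × 10^-1 = 5.3 × 10^-10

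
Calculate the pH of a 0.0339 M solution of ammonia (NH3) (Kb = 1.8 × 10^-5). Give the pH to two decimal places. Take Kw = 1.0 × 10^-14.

pH = 10.89

NH3 + H2O ⇌ NH4+ + OH-
From the ICE table, Kb = [OH-]²/(0.0339 − [OH-]) = 1.8 × 10^-5.
Assume [OH-] ≪ 0.0339: [OH-] ≈ √(1.8 × 10^-5 × 0.0339) = 7.81 × 10^-4 M
([OH-]/C₀ = 2.3% < 5%, so the approximation holds.)
pOH = 3.11, so pH = 14.00 − pOH = 10.89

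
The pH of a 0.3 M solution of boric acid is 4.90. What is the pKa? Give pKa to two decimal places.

[H+] = 10^(-4.90) = 1.26 × 10^-5 M
At equilibrium [HA] = 0.3 − 1.26 × 10^-5 = 3.00 × 10^-1 M
Ka = [H+][A-]/[HA] = (1.26 × 10^-5)² / 3.00 × 10^-1 = 5.29 × 10^-10
pKa = -log(5.29 × 10^-10) = 9.28

pKa = 9.28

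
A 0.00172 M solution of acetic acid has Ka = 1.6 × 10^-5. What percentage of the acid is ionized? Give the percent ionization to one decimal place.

9.2%

CH3COOH ⇌ CH3COO- + H+; let x = [H+] at equilibrium.
Solve x² + 1.6e-05x − 2.75e-08 = 0 → x = 1.58 × 10^-4 M
Fraction ionized = 1.58 × 10^-4 / 0.00172 = 0.0919 → 9.2%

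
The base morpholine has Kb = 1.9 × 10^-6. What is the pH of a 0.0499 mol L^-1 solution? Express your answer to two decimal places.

pH = 10.49

C4H8ONH + H2O ⇌ C4H8ONH2+ + OH-
Kb = x²/(0.0499 − x) = 1.9 × 10^-6
Neglecting x in the denominator: x = √(1.9 × 10^-6 × 0.0499) = 3.08 × 10^-4 M
pOH = −log(3.08 × 10^-4) = 3.51; pH = 14.00 − 3.51 = 10.49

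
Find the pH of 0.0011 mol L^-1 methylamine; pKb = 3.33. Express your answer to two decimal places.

CH3NH2 + H2O ⇌ CH3NH3+ + OH-
Kb = 10^(−3.33) = 4.68 × 10^-4
Kb = x²/(0.0011 − x) = 4.68 × 10^-4
x is not negligible relative to C₀; solve x² + 0.000468·x − 5.15e-07 = 0.
x = [−0.000468 + √(0.000468² + 2.06e-06)]/2 = 5.21 × 10^-4 M
pOH = −log(5.21 × 10^-4) = 3.28; pH = 14.00 − 3.28 = 10.72

pH = 10.72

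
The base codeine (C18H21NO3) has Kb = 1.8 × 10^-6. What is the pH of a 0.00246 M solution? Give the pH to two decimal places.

C18H21NO3 + H2O ⇌ C18H22NO3+ + OH-
Kb = [OH-]²/(0.00246 − [OH-]) = 1.8 × 10^-6
Assume [OH-] ≪ 0.00246: [OH-] ≈ √(1.8 × 10^-6 × 0.00246) = 6.65 × 10^-5 M
pOH = −log(6.65 × 10^-5) = 4.18; pH = 14.00 − 4.18 = 9.82

pH = 9.82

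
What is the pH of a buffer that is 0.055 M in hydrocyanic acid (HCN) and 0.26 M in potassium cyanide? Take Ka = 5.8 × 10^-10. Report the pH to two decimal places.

pKa = −log(5.8 × 10^-10) = 9.237
pH = pKa + log([A⁻]/[HA]) = 9.237 + log(0.26/0.055)
pH = 9.237 + (+0.675) = 9.91

pH = 9.91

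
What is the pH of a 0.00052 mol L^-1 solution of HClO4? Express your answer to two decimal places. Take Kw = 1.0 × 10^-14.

HClO4 is a strong acid and dissociates completely, so [H+] = 0.00052 M.
pH = -log(0.00052) = 3.28

pH = 3.28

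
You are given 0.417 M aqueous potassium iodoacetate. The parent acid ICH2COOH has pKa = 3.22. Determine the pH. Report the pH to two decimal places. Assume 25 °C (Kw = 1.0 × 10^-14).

pH = 8.42

ICH2COO- is the conjugate base of the weak acid ICH2COOH.
Ka = 10^(−3.22) = 6.03 × 10^-4
Kb = Kw/Ka = 1.0×10^-14 / 6.03 × 10^-4 = 1.66 × 10^-11
Let x = [OH-] at equilibrium. Kb = x²/(0.417 − x).
Since Kb ≪ C₀, x ≈ √(Kb·C₀) = 2.63 × 10^-6 M.
(x/C₀ = 0.00063% < 5%, so the approximation holds.)
pOH = −log(2.63 × 10^-6) = 5.58; pH = 14.00 − 5.58 = 8.42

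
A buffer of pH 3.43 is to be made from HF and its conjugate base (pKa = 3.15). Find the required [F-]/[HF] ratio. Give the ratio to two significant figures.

ratio = 1.9

pH = pKa + log(r) ⇒ log(r) = 3.43 − 3.15 = +0.28
r = [F-]/[HF] = 10^(+0.28) = 1.91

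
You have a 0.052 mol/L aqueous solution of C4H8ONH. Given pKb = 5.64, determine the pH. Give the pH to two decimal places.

pH = 10.54

C4H8ONH + H2O ⇌ C4H8ONH2+ + OH-
Kb = 10^(−5.64) = 2.29 × 10^-6
Kb = [OH-]²/(0.052 − [OH-]) = 2.29 × 10^-6
Neglecting [OH-] in the denominator: [OH-] = √(2.29 × 10^-6 × 0.052) = 3.45 × 10^-4 M
Check: 0.66% ionized — well under 5%, approximation valid.
pOH = −log(3.45 × 10^-4) = 3.46; pH = 14.00 − 3.46 = 10.54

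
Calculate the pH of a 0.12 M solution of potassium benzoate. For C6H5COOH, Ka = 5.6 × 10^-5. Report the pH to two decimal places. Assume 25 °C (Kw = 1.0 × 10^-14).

pH = 8.67

C6H5COO- is the conjugate base of the weak acid C6H5COOH.
Kb = Kw/Ka = 1.0×10^-14 / 5.6 × 10^-5 = 1.79 × 10^-10
Kb = [OH-]²/(0.12 − [OH-]) = 1.79 × 10^-10
Assume [OH-] ≪ 0.12: [OH-] ≈ √(1.79 × 10^-10 × 0.12) = 4.63 × 10^-6 M
pOH = 5.33, so pH = 14.00 − pOH = 8.67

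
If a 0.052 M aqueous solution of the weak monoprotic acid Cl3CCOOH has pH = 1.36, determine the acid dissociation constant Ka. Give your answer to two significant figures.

Ka = 2.3 × 10^-1

[H+] = 10^(-1.36) = 4.37 × 10^-2 M
At equilibrium [HA] = 0.052 − 4.37 × 10^-2 = 8.30 × 10^-3 M
Ka = [H+][A-]/[HA] = (4.37 × 10^-2)² / 8.30 × 10^-3 = 2.3 × 10^-1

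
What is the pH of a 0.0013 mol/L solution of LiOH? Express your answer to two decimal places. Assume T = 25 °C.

pH = 11.11

LiOH is a strong base; [OH-] = 0.0013 M.
pOH = -log(0.0013) = 2.89
pH = 14.00 - 2.89 = 11.11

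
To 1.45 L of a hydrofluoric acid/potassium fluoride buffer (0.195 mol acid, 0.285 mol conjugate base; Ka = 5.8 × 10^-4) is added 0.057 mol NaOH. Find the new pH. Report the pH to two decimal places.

OH- converts HF to F-: HF → 0.138 mol, F- → 0.342 mol.
pKa = −log(5.8 × 10^-4) = 3.237
pH = pKa + log([A⁻]/[HA]) = 3.237 + log(0.342/0.138) = 3.237 +0.394

pH = 3.63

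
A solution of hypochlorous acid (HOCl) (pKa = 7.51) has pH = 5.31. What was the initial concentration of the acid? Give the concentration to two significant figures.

C₀ = 7.8 × 10^-4 M

[H+] = 10^(-5.31) = 4.90 × 10^-6 M = x
Ka = 10^(−7.51) = 3.09 × 10^-8
Ka = x²/(C₀ − x) ⇒ C₀ = x + x²/Ka
C₀ = 4.90 × 10^-6 + (4.90 × 10^-6)²/(3.09 × 10^-8) = 7.82 × 10^-4 M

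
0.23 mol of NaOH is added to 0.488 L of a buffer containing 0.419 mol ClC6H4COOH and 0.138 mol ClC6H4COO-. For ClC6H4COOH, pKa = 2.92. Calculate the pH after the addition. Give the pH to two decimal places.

After neutralization: n(ClC6H4COOH) = 0.189 mol, n(ClC6H4COO-) = 0.368 mol.
pH = pKa + log([A⁻]/[HA]) = 2.92 + log(0.368/0.189) = 2.92 +0.289

pH = 3.21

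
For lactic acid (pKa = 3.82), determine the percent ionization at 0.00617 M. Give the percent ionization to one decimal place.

14.5%

CH3CH(OH)COOH ⇌ CH3CH(OH)COO- + H+; let x = [H+] at equilibrium.
Ka = 10^(−3.82) = 1.51 × 10^-4
Ka = x²/(C₀ − x); solving the quadratic gives x = 8.93 × 10^-4 M.
Fraction ionized = 8.93 × 10^-4 / 0.00617 = 0.1447 → 14.5%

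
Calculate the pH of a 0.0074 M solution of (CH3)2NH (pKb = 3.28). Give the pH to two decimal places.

pH = 11.24

(CH3)2NH + H2O ⇌ (CH3)2NH2+ + OH-
Kb = 10^(−3.28) = 5.25 × 10^-4
Let x = [OH-] at equilibrium. Kb = x²/(0.0074 − x).
x is not negligible relative to C₀; solve x² + 0.000525·x − 3.89e-06 = 0.
x = (−Kb + √(Kb² + 4·Kb·C₀))/2 = 1.73 × 10^-3 M
pOH = −log(1.73 × 10^-3) = 2.76; pH = 14.00 − 2.76 = 11.24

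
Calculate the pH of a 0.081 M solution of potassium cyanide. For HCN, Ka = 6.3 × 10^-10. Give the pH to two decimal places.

pH = 11.05

CN- is the conjugate base of the weak acid HCN.
Kb = Kw/Ka = 1.0×10^-14 / 6.3 × 10^-10 = 1.59 × 10^-5
From the ICE table, Kb = x²/(0.081 − x) = 1.59 × 10^-5.
Assume x ≪ 0.081: x ≈ √(1.59 × 10^-5 × 0.081) = 1.13 × 10^-3 M
Check: 1.4% ionized — well under 5%, approximation valid.
pOH = −log(1.13 × 10^-3) = 2.95; pH = 14.00 − 2.95 = 11.05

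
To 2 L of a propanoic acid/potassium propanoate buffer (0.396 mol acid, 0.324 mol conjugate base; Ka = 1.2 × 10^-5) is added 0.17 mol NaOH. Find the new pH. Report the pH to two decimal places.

OH- converts CH3CH2COOH to CH3CH2COO-: CH3CH2COOH → 0.226 mol, CH3CH2COO- → 0.494 mol.
pKa = −log(1.2 × 10^-5) = 4.921
Henderson–Hasselbalch with mole ratio 0.494/0.226: pH = 4.921 + (+0.340)

pH = 5.26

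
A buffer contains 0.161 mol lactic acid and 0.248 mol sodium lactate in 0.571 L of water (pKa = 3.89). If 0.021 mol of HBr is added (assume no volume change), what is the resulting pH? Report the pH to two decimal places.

Added H+ converts CH3CH(OH)COO- to CH3CH(OH)COOH: CH3CH(OH)COOH → 0.182 mol, CH3CH(OH)COO- → 0.227 mol.
Henderson–Hasselbalch with mole ratio 0.227/0.182: pH = 3.89 + (+0.096)

pH = 3.99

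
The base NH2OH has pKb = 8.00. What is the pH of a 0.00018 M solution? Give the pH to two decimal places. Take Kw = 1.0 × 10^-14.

NH2OH + H2O ⇌ NH3OH+ + OH-
Kb = 10^(−8.00) = 1.00 × 10^-8
Kb = x²/(0.00018 − x) = 1.00 × 10^-8
Assume x ≪ 0.00018: x ≈ √(1.00 × 10^-8 × 0.00018) = 1.34 × 10^-6 M
pOH = −log(1.34 × 10^-6) = 5.87; pH = 14.00 − 5.87 = 8.13

pH = 8.13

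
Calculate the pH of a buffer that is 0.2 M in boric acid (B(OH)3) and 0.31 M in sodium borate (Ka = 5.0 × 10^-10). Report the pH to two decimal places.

pH = 9.49

pKa = −log(5.0 × 10^-10) = 9.301
Henderson–Hasselbalch: pH = pKa + log([B(OH)4-]/[B(OH)3]) = 9.301 + log(0.31/0.2)
pH = 9.301 + (+0.190) = 9.49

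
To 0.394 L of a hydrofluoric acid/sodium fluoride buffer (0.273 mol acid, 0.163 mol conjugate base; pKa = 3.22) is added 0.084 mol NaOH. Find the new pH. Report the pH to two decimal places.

pH = 3.34

After neutralization: n(HF) = 0.189 mol, n(F-) = 0.247 mol.
pH = pKa + log([A⁻]/[HA]) = 3.22 + log(0.247/0.189) = 3.22 +0.116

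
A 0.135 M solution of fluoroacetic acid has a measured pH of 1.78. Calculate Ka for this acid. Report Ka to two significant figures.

[H+] = 10^(-1.78) = 1.66 × 10^-2 M
At equilibrium [HA] = 0.135 − 1.66 × 10^-2 = 1.18 × 10^-1 M
Ka = [H+][A-]/[HA] = (1.66 × 10^-2)² / 1.18 × 10^-1 = 2.3 × 10^-3

Ka = 2.3 × 10^-3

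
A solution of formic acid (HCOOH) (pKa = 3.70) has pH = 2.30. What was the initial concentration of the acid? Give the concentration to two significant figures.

C₀ = 1.3 × 10^-1 M

[H+] = 10^(-2.30) = 5.01 × 10^-3 M = x
Ka = 10^(−3.70) = 2.00 × 10^-4
Ka = x²/(C₀ − x) ⇒ C₀ = x + x²/Ka
C₀ = 5.01 × 10^-3 + (5.01 × 10^-3)²/(2.00 × 10^-4) = 1.31 × 10^-1 M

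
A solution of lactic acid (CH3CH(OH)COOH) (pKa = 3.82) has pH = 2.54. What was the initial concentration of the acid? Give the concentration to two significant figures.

[H+] = 10^(-2.54) = 2.88 × 10^-3 M = x
Ka = 10^(−3.82) = 1.51 × 10^-4
Ka = x²/(C₀ − x) ⇒ C₀ = x + x²/Ka
C₀ = 2.88 × 10^-3 + (2.88 × 10^-3)²/(1.51 × 10^-4) = 5.78 × 10^-2 M

C₀ = 5.8 × 10^-2 M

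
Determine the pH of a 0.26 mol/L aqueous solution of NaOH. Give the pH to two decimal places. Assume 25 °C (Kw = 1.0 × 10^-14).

NaOH is a strong base; [OH-] = 0.26 M.
pOH = -log(0.26) = 0.59
pH = 14.00 - 0.59 = 13.41

pH = 13.41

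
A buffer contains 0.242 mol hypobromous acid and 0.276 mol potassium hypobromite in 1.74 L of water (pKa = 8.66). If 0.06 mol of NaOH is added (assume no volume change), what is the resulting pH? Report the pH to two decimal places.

pH = 8.93

After neutralization: n(HOBr) = 0.182 mol, n(OBr-) = 0.336 mol.
pH = pKa + log(n_OBr-/n_HOBr) = 8.66 + log(0.336/0.182) = 8.66 + (+0.266)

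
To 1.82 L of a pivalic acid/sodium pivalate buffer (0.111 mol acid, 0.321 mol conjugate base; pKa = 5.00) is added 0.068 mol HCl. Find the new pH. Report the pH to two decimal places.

After neutralization: n((CH3)3CCOOH) = 0.179 mol, n((CH3)3CCOO-) = 0.253 mol.
Henderson–Hasselbalch with mole ratio 0.253/0.179: pH = 5.00 + (+0.150)

pH = 5.15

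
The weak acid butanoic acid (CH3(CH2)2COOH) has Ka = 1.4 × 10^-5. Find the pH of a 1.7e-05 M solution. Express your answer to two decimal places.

CH3(CH2)2COOH ⇌ CH3(CH2)2COO- + H+
Ka = [H+]²/(1.7e-05 − [H+]) = 1.4 × 10^-5
Here C₀/Ka ≈ 1.21, so the small-[H+] approximation fails. Use the quadratic:
[H+] = (−Ka + √(Ka² + 4·Ka·C₀))/2 = 9.94 × 10^-6 M
pH = −log(9.94 × 10^-6) = 5.00

pH = 5.00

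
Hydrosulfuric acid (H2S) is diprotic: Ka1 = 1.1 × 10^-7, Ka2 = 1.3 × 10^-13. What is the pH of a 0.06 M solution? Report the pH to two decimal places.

pH = 4.09

Ka1 ≫ Ka2, so treat the first dissociation as the only significant source of H+.
Ka1 = x²/(0.06 − x) = 1.1 × 10^-7
x ≈ √(1.1 × 10^-7 × 0.06) = 8.12 × 10^-5 M
pH = −log(8.12 × 10^-5) = 4.09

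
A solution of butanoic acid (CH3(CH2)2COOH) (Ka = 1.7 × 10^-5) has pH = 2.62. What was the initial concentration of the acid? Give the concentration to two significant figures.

[H+] = 10^(-2.62) = 2.40 × 10^-3 M = x
Ka = x²/(C₀ − x) ⇒ C₀ = x + x²/Ka
C₀ = 2.40 × 10^-3 + (2.40 × 10^-3)²/(1.7 × 10^-5) = 3.41 × 10^-1 M

C₀ = 3.4 × 10^-1 M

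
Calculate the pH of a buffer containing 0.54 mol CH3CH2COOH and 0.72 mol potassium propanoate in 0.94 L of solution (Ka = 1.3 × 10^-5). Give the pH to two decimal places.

pH = 5.01

pKa = −log(1.3 × 10^-5) = 4.886
Using pH = pKa + log([base]/[acid]) with [base]/[acid] = 0.72/0.54:
pH = 4.886 + (+0.125) = 5.01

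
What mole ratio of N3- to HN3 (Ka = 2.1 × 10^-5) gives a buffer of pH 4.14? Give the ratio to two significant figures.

pKa = -log(2.1 × 10^-5) = 4.678
pH = pKa + log(r) ⇒ log(r) = 4.14 − 4.678 = -0.538
r = [N3-]/[HN3] = 10^(-0.538) = 0.29

ratio = 0.29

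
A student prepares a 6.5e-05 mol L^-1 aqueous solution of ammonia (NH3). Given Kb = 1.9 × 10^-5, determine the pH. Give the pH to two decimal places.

pH = 9.43

NH3 + H2O ⇌ NH4+ + OH-
Kb = x²/(6.5e-05 − x) = 1.9 × 10^-5
Here C₀/Kb ≈ 3.42, so the small-x approximation fails. Use the quadratic:
x = (−Kb + √(Kb² + 4·Kb·C₀))/2 = 2.69 × 10^-5 M
pOH = −log(2.69 × 10^-5) = 4.57; pH = 14.00 − 4.57 = 9.43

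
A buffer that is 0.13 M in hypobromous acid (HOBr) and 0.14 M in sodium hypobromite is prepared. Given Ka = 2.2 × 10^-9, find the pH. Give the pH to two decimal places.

pH = 8.69

pKa = −log(2.2 × 10^-9) = 8.658
Henderson–Hasselbalch: pH = pKa + log([OBr-]/[HOBr]) = 8.658 + log(0.14/0.13)
pH = 8.658 + (+0.032) = 8.69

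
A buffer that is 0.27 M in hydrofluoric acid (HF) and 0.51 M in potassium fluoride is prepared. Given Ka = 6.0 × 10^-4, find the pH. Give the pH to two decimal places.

pH = 3.50

pKa = −log(6.0 × 10^-4) = 3.222
pH = pKa + log([A⁻]/[HA]) = 3.222 + log(0.51/0.27)
pH = 3.222 + (+0.276) = 3.50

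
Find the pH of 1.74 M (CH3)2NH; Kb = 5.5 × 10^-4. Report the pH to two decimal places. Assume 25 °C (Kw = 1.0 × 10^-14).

(CH3)2NH + H2O ⇌ (CH3)2NH2+ + OH-
Kb = x²/(1.74 − x) = 5.5 × 10^-4
Assume x ≪ 1.74: x ≈ √(5.5 × 10^-4 × 1.74) = 3.09 × 10^-2 M
pOH = −log(3.09 × 10^-2) = 1.51; pH = 14.00 − 1.51 = 12.49

pH = 12.49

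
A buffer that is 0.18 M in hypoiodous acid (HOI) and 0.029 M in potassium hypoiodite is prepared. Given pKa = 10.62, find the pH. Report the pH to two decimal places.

pH = 9.83

Using pH = pKa + log([base]/[acid]) with [base]/[acid] = 0.029/0.18:
pH = 10.62 + (-0.793) = 9.83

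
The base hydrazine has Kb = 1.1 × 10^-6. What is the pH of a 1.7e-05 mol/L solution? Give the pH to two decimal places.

N2H4 + H2O ⇌ N2H5+ + OH-
Kb = [OH-]²/(1.7e-05 − [OH-]) = 1.1 × 10^-6
[OH-] is not negligible relative to C₀; solve [OH-]² + 1.1e-06·[OH-] − 1.87e-11 = 0.
[OH-] = [−1.1e-06 + √(1.1e-06² + 7.48e-11)]/2 = 3.81 × 10^-6 M
pOH = −log(3.81 × 10^-6) = 5.42; pH = 14.00 − 5.42 = 8.58

pH = 8.58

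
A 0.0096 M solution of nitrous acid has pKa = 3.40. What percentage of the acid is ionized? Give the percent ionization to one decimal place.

18.4%

HNO2 ⇌ NO2- + H+; let x = [H+] at equilibrium.
Ka = 10^(−3.40) = 3.98 × 10^-4
Solve x² + 0.000398x − 3.82e-06 = 0 → x = 1.77 × 10^-3 M
% ionization = x/C₀ × 100% = 1.77 × 10^-3/0.0096 × 100% = 18.4%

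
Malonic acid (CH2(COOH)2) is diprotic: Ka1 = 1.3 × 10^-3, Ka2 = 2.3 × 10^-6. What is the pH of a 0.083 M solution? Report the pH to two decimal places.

pH = 2.01

Since Ka1 ≫ Ka2, the first ionization dominates [H+].
Ka1 = x²/(0.083 − x) = 1.3 × 10^-3
Solving the quadratic: x = (−Ka1 + √(Ka1² + 4·Ka1·C₀))/2 = 9.76 × 10^-3 M
pH = −log(9.76 × 10^-3) = 2.01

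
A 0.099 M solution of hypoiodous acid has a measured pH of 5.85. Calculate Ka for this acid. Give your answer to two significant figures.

[H+] = 10^(-5.85) = 1.41 × 10^-6 M
At equilibrium [HA] = 0.099 − 1.41 × 10^-6 = 9.90 × 10^-2 M
Ka = [H+][A-]/[HA] = (1.41 × 10^-6)² / 9.90 × 10^-2 = 2.0 × 10^-11

Ka = 2.0 × 10^-11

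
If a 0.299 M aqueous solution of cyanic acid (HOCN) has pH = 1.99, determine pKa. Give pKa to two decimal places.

[H+] = 10^(-1.99) = 1.02 × 10^-2 M
At equilibrium [HA] = 0.299 − 1.02 × 10^-2 = 2.89 × 10^-1 M
Ka = [H+][A-]/[HA] = (1.02 × 10^-2)² / 2.89 × 10^-1 = 3.60 × 10^-4
pKa = -log(3.60 × 10^-4) = 3.44

pKa = 3.44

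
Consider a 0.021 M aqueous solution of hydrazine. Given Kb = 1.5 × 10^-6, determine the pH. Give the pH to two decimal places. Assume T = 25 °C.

pH = 10.25

N2H4 + H2O ⇌ N2H5+ + OH-
Let x = [OH-] at equilibrium. Kb = x²/(0.021 − x).
Since Kb ≪ C₀, x ≈ √(Kb·C₀) = 1.77 × 10^-4 M.
pOH = 3.75, so pH = 14.00 − pOH = 10.25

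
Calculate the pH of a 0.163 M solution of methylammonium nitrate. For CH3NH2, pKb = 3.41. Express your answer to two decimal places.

CH3NH3+ is the conjugate acid of the weak base CH3NH2.
Kb = 10^(−3.41) = 3.89 × 10^-4
Ka = Kw/Kb = 1.0×10^-14 / 3.89 × 10^-4 = 2.57 × 10^-11
Ka = x²/(0.163 − x) = 2.57 × 10^-11
Assume x ≪ 0.163: x ≈ √(2.57 × 10^-11 × 0.163) = 2.05 × 10^-6 M
(x/C₀ = 0.0013% < 5%, so the approximation holds.)
pH = −log[H+] = −log(2.05 × 10^-6) = 5.69

pH = 5.69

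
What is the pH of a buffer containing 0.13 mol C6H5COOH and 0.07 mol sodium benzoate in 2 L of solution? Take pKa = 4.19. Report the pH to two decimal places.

Henderson–Hasselbalch: pH = pKa + log([C6H5COO-]/[C6H5COOH]) = 4.19 + log(0.07/0.13)
pH = 4.19 + (-0.269) = 3.92

pH = 3.92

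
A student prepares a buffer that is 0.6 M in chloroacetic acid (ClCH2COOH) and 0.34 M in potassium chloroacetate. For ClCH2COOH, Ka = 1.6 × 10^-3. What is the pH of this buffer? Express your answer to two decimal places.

pKa = −log(1.6 × 10^-3) = 2.796
Using pH = pKa + log([base]/[acid]) with [base]/[acid] = 0.34/0.6:
pH = 2.796 + (-0.247) = 2.55

pH = 2.55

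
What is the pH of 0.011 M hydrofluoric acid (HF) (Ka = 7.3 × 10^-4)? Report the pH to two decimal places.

pH = 2.60

HF ⇌ F- + H+
Ka = [H+]²/(0.011 − [H+]) = 7.3 × 10^-4
[H+] is not negligible relative to C₀; solve [H+]² + 0.00073·[H+] − 8.03e-06 = 0.
[H+] = [−0.00073 + √(0.00073² + 3.21e-05)]/2 = 2.49 × 10^-3 M
pH = −log(2.49 × 10^-3) = 2.60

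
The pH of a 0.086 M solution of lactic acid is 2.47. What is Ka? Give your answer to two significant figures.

Ka = 1.4 × 10^-4

[H+] = 10^(-2.47) = 3.39 × 10^-3 M
At equilibrium [HA] = 0.086 − 3.39 × 10^-3 = 8.26 × 10^-2 M
Ka = [H+][A-]/[HA] = (3.39 × 10^-3)² / 8.26 × 10^-2 = 1.4 × 10^-4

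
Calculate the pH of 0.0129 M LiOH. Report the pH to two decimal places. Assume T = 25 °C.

LiOH is a strong base; [OH-] = 0.0129 M.
pOH = -log(0.0129) = 1.89
pH = 14.00 - 1.89 = 12.11

pH = 12.11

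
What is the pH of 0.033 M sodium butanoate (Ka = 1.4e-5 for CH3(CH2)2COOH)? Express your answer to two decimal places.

CH3(CH2)2COO- is the conjugate base of the weak acid CH3(CH2)2COOH.
Kb = Kw/Ka = 1.0×10^-14 / 1.4 × 10^-5 = 7.14 × 10^-10
Kb = [OH-]²/(0.033 − [OH-]) = 7.14 × 10^-10
Since Kb ≪ C₀, [OH-] ≈ √(Kb·C₀) = 4.85 × 10^-6 M.
([OH-]/C₀ = 0.015% < 5%, so the approximation holds.)
pOH = 5.31, so pH = 14.00 − pOH = 8.69

pH = 8.69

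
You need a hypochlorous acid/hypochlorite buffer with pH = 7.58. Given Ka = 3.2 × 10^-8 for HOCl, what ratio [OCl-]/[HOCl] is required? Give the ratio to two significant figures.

pKa = -log(3.2 × 10^-8) = 7.495
pH = pKa + log(r) ⇒ log(r) = 7.58 − 7.495 = +0.085
r = [OCl-]/[HOCl] = 10^(+0.085) = 1.22

ratio = 1.2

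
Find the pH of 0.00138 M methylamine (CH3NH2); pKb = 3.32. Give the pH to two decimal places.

pH = 10.78

CH3NH2 + H2O ⇌ CH3NH3+ + OH-
Kb = 10^(−3.32) = 4.79 × 10^-4
Kb = [OH-]²/(0.00138 − [OH-]) = 4.79 × 10^-4
The 5% rule fails; solving [OH-]² + Kb·[OH-] − Kb·C₀ = 0 exactly:
[OH-] = (−Kb + √(Kb² + 4·Kb·C₀))/2 = 6.08 × 10^-4 M
pOH = 3.22, so pH = 14.00 − pOH = 10.78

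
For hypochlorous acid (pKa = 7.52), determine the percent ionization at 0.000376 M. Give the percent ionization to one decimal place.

0.9%

HOCl ⇌ OCl- + H+; let x = [H+] at equilibrium.
Ka = 10^(−7.52) = 3.02 × 10^-8
x ≈ √(Ka·C₀) = √(3.02 × 10^-8 × 0.000376) = 3.37 × 10^-6 M
% ionization = x/C₀ × 100% = 3.37 × 10^-6/0.000376 × 100% = 0.9%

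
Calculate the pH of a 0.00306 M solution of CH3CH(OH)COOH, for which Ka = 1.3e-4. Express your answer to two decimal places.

pH = 3.24

CH3CH(OH)COOH ⇌ CH3CH(OH)COO- + H+
Ka = [H+]²/(0.00306 − [H+]) = 1.3 × 10^-4
[H+] is not negligible relative to C₀; solve [H+]² + 0.00013·[H+] − 3.98e-07 = 0.
[H+] = [−0.00013 + √(0.00013² + 1.59e-06)]/2 = 5.69 × 10^-4 M
pH = −log(5.69 × 10^-4) = 3.24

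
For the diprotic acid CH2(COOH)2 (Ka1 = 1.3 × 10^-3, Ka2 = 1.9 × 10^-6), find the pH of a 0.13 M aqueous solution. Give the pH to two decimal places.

Ka1 ≫ Ka2, so treat the first dissociation as the only significant source of H+.
Ka1 = x²/(0.13 − x) = 1.3 × 10^-3
Solving the quadratic: x = (−Ka1 + √(Ka1² + 4·Ka1·C₀))/2 = 1.24 × 10^-2 M
pH = −log(1.24 × 10^-2) = 1.91

pH = 1.91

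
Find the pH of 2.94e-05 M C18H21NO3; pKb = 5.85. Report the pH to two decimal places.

pH = 8.76

C18H21NO3 + H2O ⇌ C18H22NO3+ + OH-
Kb = 10^(−5.85) = 1.41 × 10^-6
Kb = x²/(2.94e-05 − x) = 1.41 × 10^-6
x is not negligible relative to C₀; solve x² + 1.41e-06·x − 4.15e-11 = 0.
x = [−1.41e-06 + √(1.41e-06² + 1.66e-10)]/2 = 5.77 × 10^-6 M
pOH = −log(5.77 × 10^-6) = 5.24; pH = 14.00 − 5.24 = 8.76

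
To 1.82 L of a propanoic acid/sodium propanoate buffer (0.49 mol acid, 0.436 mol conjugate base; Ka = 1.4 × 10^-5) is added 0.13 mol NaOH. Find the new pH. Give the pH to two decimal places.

pH = 5.05

OH- converts CH3CH2COOH to CH3CH2COO-: CH3CH2COOH → 0.36 mol, CH3CH2COO- → 0.566 mol.
pKa = −log(1.4 × 10^-5) = 4.854
pH = pKa + log(n_CH3CH2COO-/n_CH3CH2COOH) = 4.854 + log(0.566/0.36) = 4.854 + (+0.197)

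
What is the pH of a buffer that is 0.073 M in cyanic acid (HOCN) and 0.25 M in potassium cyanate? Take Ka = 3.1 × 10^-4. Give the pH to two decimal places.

pKa = −log(3.1 × 10^-4) = 3.509
Using pH = pKa + log([base]/[acid]) with [base]/[acid] = 0.25/0.073:
pH = 3.509 + (+0.535) = 4.04

pH = 4.04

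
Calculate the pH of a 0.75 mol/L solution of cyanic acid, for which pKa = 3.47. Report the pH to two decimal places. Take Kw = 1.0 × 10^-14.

HOCN ⇌ OCN- + H+
Ka = 10^(−3.47) = 3.39 × 10^-4
Ka = [H+]²/(0.75 − [H+]) = 3.39 × 10^-4
Assume [H+] ≪ 0.75: [H+] ≈ √(3.39 × 10^-4 × 0.75) = 1.59 × 10^-2 M
Check: 2.1% ionized — well under 5%, approximation valid.
pH = −log[H+] = −log(1.59 × 10^-2) = 1.80

pH = 1.80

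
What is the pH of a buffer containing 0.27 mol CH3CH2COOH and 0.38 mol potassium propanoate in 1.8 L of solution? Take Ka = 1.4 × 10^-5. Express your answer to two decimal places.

pH = 5.00

pKa = −log(1.4 × 10^-5) = 4.854
Using pH = pKa + log([base]/[acid]) with [base]/[acid] = 0.38/0.27:
pH = 4.854 + (+0.148) = 5.00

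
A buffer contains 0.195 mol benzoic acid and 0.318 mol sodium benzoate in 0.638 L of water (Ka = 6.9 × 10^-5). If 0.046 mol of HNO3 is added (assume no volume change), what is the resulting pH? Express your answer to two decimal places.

After neutralization: n(C6H5COOH) = 0.241 mol, n(C6H5COO-) = 0.272 mol.
pKa = −log(6.9 × 10^-5) = 4.161
Henderson–Hasselbalch with mole ratio 0.272/0.241: pH = 4.161 + (+0.053)

pH = 4.21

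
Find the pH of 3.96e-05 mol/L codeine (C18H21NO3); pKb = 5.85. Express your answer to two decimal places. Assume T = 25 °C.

pH = 8.83

C18H21NO3 + H2O ⇌ C18H22NO3+ + OH-
Kb = 10^(−5.85) = 1.41 × 10^-6
Kb = [OH-]²/(3.96e-05 − [OH-]) = 1.41 × 10^-6
[OH-] is not negligible relative to C₀; solve [OH-]² + 1.41e-06·[OH-] − 5.58e-11 = 0.
[OH-] = [−1.41e-06 + √(1.41e-06² + 2.23e-10)]/2 = 6.80 × 10^-6 M
pOH = 5.17, so pH = 14.00 − pOH = 8.83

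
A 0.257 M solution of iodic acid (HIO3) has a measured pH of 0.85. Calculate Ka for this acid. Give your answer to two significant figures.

[H+] = 10^(-0.85) = 1.41 × 10^-1 M
At equilibrium [HA] = 0.257 − 1.41 × 10^-1 = 1.16 × 10^-1 M
Ka = [H+][A-]/[HA] = (1.41 × 10^-1)² / 1.16 × 10^-1 = 1.7 × 10^-1

Ka = 1.7 × 10^-1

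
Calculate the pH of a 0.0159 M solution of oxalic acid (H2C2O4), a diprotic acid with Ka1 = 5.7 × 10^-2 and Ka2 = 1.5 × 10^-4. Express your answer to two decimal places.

pH = 1.89

Since Ka1 ≫ Ka2, the first ionization dominates [H+].
Ka1 = x²/(0.0159 − x) = 5.7 × 10^-2
Solving the quadratic: x = (−Ka1 + √(Ka1² + 4·Ka1·C₀))/2 = 1.30 × 10^-2 M
pH = −log(1.30 × 10^-2) = 1.89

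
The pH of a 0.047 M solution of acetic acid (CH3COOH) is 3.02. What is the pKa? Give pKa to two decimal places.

pKa = 4.70

[H+] = 10^(-3.02) = 9.55 × 10^-4 M
At equilibrium [HA] = 0.047 − 9.55 × 10^-4 = 4.60 × 10^-2 M
Ka = [H+][A-]/[HA] = (9.55 × 10^-4)² / 4.60 × 10^-2 = 1.98 × 10^-5
pKa = -log(1.98 × 10^-5) = 4.70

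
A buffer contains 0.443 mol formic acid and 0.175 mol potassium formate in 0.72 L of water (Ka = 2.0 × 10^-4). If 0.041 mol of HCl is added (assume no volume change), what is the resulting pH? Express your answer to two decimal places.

pH = 3.14

Added H+ converts HCOO- to HCOOH: HCOOH → 0.484 mol, HCOO- → 0.134 mol.
pKa = −log(2.0 × 10^-4) = 3.699
Henderson–Hasselbalch with mole ratio 0.134/0.484: pH = 3.699 + (-0.558)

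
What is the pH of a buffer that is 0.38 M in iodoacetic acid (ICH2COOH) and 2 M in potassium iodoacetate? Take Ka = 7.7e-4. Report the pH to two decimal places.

pKa = −log(7.7 × 10^-4) = 3.114
pH = pKa + log([A⁻]/[HA]) = 3.114 + log(2/0.38)
pH = 3.114 + (+0.721) = 3.83

pH = 3.83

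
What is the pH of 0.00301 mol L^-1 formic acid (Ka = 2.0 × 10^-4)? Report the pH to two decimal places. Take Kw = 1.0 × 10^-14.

pH = 3.17

HCOOH ⇌ HCOO- + H+
From the ICE table, Ka = [H+]²/(0.00301 − [H+]) = 2.0 × 10^-4.
The 5% rule fails; solving [H+]² + Ka·[H+] − Ka·C₀ = 0 exactly:
[H+] = [−0.0002 + √(0.0002² + 2.41e-06)]/2 = 6.82 × 10^-4 M
pH = −log[H+] = −log(6.82 × 10^-4) = 3.17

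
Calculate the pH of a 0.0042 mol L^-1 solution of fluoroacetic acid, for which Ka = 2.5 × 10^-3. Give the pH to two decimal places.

FCH2COOH ⇌ FCH2COO- + H+
From the ICE table, Ka = x²/(0.0042 − x) = 2.5 × 10^-3.
x is not negligible relative to C₀; solve x² + 0.0025·x − 1.05e-05 = 0.
x = (−Ka + √(Ka² + 4·Ka·C₀))/2 = 2.22 × 10^-3 M
pH = −log(2.22 × 10^-3) = 2.65

pH = 2.65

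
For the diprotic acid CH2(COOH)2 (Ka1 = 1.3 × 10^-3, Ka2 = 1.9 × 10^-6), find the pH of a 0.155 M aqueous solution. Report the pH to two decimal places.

pH = 1.87

Ka1 ≫ Ka2, so treat the first dissociation as the only significant source of H+.
Ka1 = x²/(0.155 − x) = 1.3 × 10^-3
Solving the quadratic: x = (−Ka1 + √(Ka1² + 4·Ka1·C₀))/2 = 1.36 × 10^-2 M
pH = −log(1.36 × 10^-2) = 1.87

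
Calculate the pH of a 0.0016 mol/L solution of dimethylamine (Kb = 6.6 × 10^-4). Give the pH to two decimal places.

(CH3)2NH + H2O ⇌ (CH3)2NH2+ + OH-
From the ICE table, Kb = x²/(0.0016 − x) = 6.6 × 10^-4.
The 5% rule fails; solving x² + Kb·x − Kb·C₀ = 0 exactly:
x = (−Kb + √(Kb² + 4·Kb·C₀))/2 = 7.49 × 10^-4 M
pOH = 3.13, so pH = 14.00 − pOH = 10.87

pH = 10.87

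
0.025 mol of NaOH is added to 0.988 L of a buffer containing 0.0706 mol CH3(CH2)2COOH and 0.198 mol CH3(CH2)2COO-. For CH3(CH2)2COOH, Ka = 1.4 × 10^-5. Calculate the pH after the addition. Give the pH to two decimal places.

After neutralization: n(CH3(CH2)2COOH) = 0.0456 mol, n(CH3(CH2)2COO-) = 0.223 mol.
pKa = −log(1.4 × 10^-5) = 4.854
pH = pKa + log(n_CH3(CH2)2COO-/n_CH3(CH2)2COOH) = 4.854 + log(0.223/0.0456) = 4.854 + (+0.689)

pH = 5.54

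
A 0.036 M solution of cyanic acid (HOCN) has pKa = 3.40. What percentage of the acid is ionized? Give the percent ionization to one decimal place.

HOCN ⇌ OCN- + H+; let x = [H+] at equilibrium.
Ka = 10^(−3.40) = 3.98 × 10^-4
Ka = x²/(C₀ − x); solving the quadratic gives x = 3.59 × 10^-3 M.
Fraction ionized = 3.59 × 10^-3 / 0.036 = 0.0997 → 10.0%

10.0%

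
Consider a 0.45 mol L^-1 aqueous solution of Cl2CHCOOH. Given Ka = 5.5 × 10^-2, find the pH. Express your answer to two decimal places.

pH = 0.88

Cl2CHCOOH ⇌ Cl2CHCOO- + H+
Ka = [H+]²/(0.45 − [H+]) = 5.5 × 10^-2
The 5% rule fails; solving [H+]² + Ka·[H+] − Ka·C₀ = 0 exactly:
[H+] = (−Ka + √(Ka² + 4·Ka·C₀))/2 = 1.32 × 10^-1 M
pH = −log[H+] = −log(1.32 × 10^-1) = 0.88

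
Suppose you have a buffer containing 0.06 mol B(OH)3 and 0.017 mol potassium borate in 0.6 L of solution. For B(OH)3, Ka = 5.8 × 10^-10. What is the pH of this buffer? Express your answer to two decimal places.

pKa = −log(5.8 × 10^-10) = 9.237
pH = pKa + log([A⁻]/[HA]) = 9.237 + log(0.017/0.06)
pH = 9.237 + (-0.548) = 8.69

pH = 8.69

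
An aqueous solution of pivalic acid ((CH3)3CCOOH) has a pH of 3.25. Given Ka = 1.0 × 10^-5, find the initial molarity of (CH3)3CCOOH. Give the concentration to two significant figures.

[H+] = 10^(-3.25) = 5.62 × 10^-4 M = x
Ka = x²/(C₀ − x) ⇒ C₀ = x + x²/Ka
C₀ = 5.62 × 10^-4 + (5.62 × 10^-4)²/(1.0 × 10^-5) = 3.21 × 10^-2 M

C₀ = 3.2 × 10^-2 M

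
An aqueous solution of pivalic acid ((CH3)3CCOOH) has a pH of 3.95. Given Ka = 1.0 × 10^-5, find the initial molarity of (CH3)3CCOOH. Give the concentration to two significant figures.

[H+] = 10^(-3.95) = 1.12 × 10^-4 M = x
Ka = x²/(C₀ − x) ⇒ C₀ = x + x²/Ka
C₀ = 1.12 × 10^-4 + (1.12 × 10^-4)²/(1.0 × 10^-5) = 1.37 × 10^-3 M

C₀ = 1.4 × 10^-3 M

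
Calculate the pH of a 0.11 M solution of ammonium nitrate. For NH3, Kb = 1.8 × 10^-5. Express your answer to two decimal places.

NH4+ is the conjugate acid of the weak base NH3.
Ka = Kw/Kb = 1.0×10^-14 / 1.8 × 10^-5 = 5.56 × 10^-10
From the ICE table, Ka = [H+]²/(0.11 − [H+]) = 5.56 × 10^-10.
Assume [H+] ≪ 0.11: [H+] ≈ √(5.56 × 10^-10 × 0.11) = 7.82 × 10^-6 M
Check: 0.0071% ionized — well under 5%, approximation valid.
pH = −log(7.82 × 10^-6) = 5.11

pH = 5.11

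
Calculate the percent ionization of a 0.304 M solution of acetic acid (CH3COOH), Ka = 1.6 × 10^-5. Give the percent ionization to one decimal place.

CH3COOH ⇌ CH3COO- + H+; let x = [H+] at equilibrium.
x ≈ √(Ka·C₀) = √(1.6 × 10^-5 × 0.304) = 2.21 × 10^-3 M
Fraction ionized = 2.21 × 10^-3 / 0.304 = 0.0073 → 0.7%

0.7%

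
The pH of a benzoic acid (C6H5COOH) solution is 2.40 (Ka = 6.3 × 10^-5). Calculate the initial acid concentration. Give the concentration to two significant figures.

[H+] = 10^(-2.40) = 3.98 × 10^-3 M = x
Ka = x²/(C₀ − x) ⇒ C₀ = x + x²/Ka
C₀ = 3.98 × 10^-3 + (3.98 × 10^-3)²/(6.3 × 10^-5) = 2.55 × 10^-1 M

C₀ = 2.6 × 10^-1 M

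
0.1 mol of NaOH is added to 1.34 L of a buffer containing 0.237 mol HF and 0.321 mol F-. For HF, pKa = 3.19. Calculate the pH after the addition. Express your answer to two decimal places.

pH = 3.68

After neutralization: n(HF) = 0.137 mol, n(F-) = 0.421 mol.
pH = pKa + log([A⁻]/[HA]) = 3.19 + log(0.421/0.137) = 3.19 +0.488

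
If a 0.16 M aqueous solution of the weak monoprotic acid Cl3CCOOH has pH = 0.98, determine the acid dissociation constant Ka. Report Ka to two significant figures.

Ka = 2.0 × 10^-1

[H+] = 10^(-0.98) = 1.05 × 10^-1 M
At equilibrium [HA] = 0.16 − 1.05 × 10^-1 = 5.50 × 10^-2 M
Ka = [H+][A-]/[HA] = (1.05 × 10^-1)² / 5.50 × 10^-2 = 2.0 × 10^-1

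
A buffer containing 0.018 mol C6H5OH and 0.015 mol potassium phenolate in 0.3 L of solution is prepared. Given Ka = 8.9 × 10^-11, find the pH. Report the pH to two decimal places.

pKa = −log(8.9 × 10^-11) = 10.051
Using pH = pKa + log([base]/[acid]) with [base]/[acid] = 0.015/0.018:
pH = 10.051 + (-0.079) = 9.97

pH = 9.97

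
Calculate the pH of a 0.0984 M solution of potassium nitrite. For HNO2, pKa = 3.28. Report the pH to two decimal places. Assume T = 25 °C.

NO2- is the conjugate base of the weak acid HNO2.
Ka = 10^(−3.28) = 5.25 × 10^-4
Kb = Kw/Ka = 1.0×10^-14 / 5.25 × 10^-4 = 1.90 × 10^-11
Let x = [OH-] at equilibrium. Kb = x²/(0.0984 − x).
Since Kb ≪ C₀, x ≈ √(Kb·C₀) = 1.37 × 10^-6 M.
pOH = 5.86, so pH = 14.00 − pOH = 8.14

pH = 8.14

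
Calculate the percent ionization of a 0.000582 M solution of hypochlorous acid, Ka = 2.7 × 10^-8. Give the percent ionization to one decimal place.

0.7%

HOCl ⇌ OCl- + H+; let x = [H+] at equilibrium.
x ≈ √(Ka·C₀) = √(2.7 × 10^-8 × 0.000582) = 3.96 × 10^-6 M
Fraction ionized = 3.96 × 10^-6 / 0.000582 = 0.0068 → 0.7%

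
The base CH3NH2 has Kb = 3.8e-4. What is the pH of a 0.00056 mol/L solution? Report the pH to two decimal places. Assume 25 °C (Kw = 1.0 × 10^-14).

CH3NH2 + H2O ⇌ CH3NH3+ + OH-
Let x = [OH-] at equilibrium. Kb = x²/(0.00056 − x).
Here C₀/Kb ≈ 1.47, so the small-x approximation fails. Use the quadratic:
x = (−Kb + √(Kb² + 4·Kb·C₀))/2 = 3.09 × 10^-4 M
pOH = −log(3.09 × 10^-4) = 3.51; pH = 14.00 − 3.51 = 10.49

pH = 10.49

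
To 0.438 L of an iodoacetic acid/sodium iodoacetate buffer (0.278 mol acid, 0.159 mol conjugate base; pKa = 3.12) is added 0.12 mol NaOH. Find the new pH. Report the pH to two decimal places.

pH = 3.37

After neutralization: n(ICH2COOH) = 0.158 mol, n(ICH2COO-) = 0.279 mol.
pH = pKa + log([A⁻]/[HA]) = 3.12 + log(0.279/0.158) = 3.12 +0.247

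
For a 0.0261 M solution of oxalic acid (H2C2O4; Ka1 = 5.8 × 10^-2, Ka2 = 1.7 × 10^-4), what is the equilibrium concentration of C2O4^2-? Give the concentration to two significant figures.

1.7 × 10^-4 M

First ionization gives [H+] ≈ [HC2O4-] = 1.95 × 10^-2 M.
Second step: Ka2 = [H+][C2O4^2-]/[HC2O4-] ≈ [C2O4^2-] (since [H+] ≈ [HC2O4-]).
So [C2O4^2-] ≈ Ka2.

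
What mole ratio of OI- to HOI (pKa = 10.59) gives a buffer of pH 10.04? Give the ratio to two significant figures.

ratio = 0.28

pH = pKa + log(r) ⇒ log(r) = 10.04 − 10.59 = -0.55
r = [OI-]/[HOI] = 10^(-0.55) = 0.282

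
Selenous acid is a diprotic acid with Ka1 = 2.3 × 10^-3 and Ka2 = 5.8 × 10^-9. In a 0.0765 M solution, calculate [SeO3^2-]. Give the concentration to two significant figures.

First ionization gives [H+] ≈ [HSeO3-] = 1.22 × 10^-2 M.
Second step: Ka2 = [H+][SeO3^2-]/[HSeO3-] ≈ [SeO3^2-] (since [H+] ≈ [HSeO3-]).
So [SeO3^2-] ≈ Ka2.

5.8 × 10^-9 M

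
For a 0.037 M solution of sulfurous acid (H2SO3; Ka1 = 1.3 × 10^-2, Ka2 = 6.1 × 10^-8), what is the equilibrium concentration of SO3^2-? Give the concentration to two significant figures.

First ionization gives [H+] ≈ [HSO3-] = 1.64 × 10^-2 M.
Second step: Ka2 = [H+][SO3^2-]/[HSO3-] ≈ [SO3^2-] (since [H+] ≈ [HSO3-]).
So [SO3^2-] ≈ Ka2.

6.1 × 10^-8 M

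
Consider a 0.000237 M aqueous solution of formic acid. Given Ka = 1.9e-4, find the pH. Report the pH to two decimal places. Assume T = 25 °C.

pH = 3.86

HCOOH ⇌ HCOO- + H+
From the ICE table, Ka = x²/(0.000237 − x) = 1.9 × 10^-4.
The 5% rule fails; solving x² + Ka·x − Ka·C₀ = 0 exactly:
x = [−0.00019 + √(0.00019² + 1.8e-07)]/2 = 1.37 × 10^-4 M
pH = −log[H+] = −log(1.37 × 10^-4) = 3.86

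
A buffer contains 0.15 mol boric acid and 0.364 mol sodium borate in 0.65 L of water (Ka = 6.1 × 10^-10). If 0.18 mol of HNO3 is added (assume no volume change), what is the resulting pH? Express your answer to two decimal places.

Added H+ converts B(OH)4- to B(OH)3: B(OH)3 → 0.33 mol, B(OH)4- → 0.184 mol.
pKa = −log(6.1 × 10^-10) = 9.215
pH = pKa + log([A⁻]/[HA]) = 9.215 + log(0.184/0.33) = 9.215 -0.254

pH = 8.96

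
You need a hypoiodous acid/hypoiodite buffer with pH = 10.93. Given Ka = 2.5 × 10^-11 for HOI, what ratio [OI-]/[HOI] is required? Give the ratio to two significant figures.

pKa = -log(2.5 × 10^-11) = 10.602
pH = pKa + log(r) ⇒ log(r) = 10.93 − 10.602 = +0.328
r = [OI-]/[HOI] = 10^(+0.328) = 2.13

ratio = 2.1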